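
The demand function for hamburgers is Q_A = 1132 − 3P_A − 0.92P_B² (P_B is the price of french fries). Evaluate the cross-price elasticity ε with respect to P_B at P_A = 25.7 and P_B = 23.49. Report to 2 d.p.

-1.86

At P_A = 25.7 and P_B = 23.49: Q_A = 547.262.
∂Q_A/∂P_B = -1.84P_B = -1.84(23.49) = -43.2216.
ε = (∂Q_A/∂P_B)(P_B/Q_A) = -43.2216 × (23.49/547.262) ≈ -1.86.
ε < 0: complements.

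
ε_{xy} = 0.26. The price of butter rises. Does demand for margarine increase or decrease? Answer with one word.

increase

ε > 0 and the price of butter rises, so the quantity of margarine moves in the same direction: it increases.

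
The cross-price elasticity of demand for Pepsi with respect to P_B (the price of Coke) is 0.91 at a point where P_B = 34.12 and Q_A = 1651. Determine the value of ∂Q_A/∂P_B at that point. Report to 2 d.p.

ε = (∂Q_A/∂P_B)·(P_B/Q_A) ⇒ ∂Q_A/∂P_B = ε·Q_A/P_B = 0.91 × 1651/34.12 ≈ 44.03.

44.03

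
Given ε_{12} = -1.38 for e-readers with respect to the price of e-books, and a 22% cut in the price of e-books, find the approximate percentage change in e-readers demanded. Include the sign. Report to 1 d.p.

%ΔQ ≈ ε × %ΔP of e-books = -1.38 × (-22%) = 30.4%.

30.4%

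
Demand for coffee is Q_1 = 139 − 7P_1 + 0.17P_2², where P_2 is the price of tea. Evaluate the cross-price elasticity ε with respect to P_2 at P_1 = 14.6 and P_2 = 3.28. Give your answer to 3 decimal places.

0.095

At P_1 = 14.6 and P_2 = 3.28: Q_1 = 38.629.
∂Q_1/∂P_2 = 0.34P_2 = 0.34(3.28) = 1.1152.
ε = (∂Q_1/∂P_2)(P_2/Q_1) = 1.1152 × (3.28/38.629) ≈ 0.095.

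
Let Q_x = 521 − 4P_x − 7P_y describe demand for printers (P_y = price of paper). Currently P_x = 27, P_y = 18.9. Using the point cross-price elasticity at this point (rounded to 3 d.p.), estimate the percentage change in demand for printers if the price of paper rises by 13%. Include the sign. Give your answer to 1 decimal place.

At P_x = 27, P_y = 18.9: Q_x = 280.7.
∂Q_x/∂P_y = -7.
ε = (∂Q_x/∂P_y)(P_y/Q_x) = -7.0000 × 18.9/280.7 ≈ -0.471.
%ΔQ_x ≈ ε × %ΔP_y = -0.471 × (13%) = -6.1%.

-6.1%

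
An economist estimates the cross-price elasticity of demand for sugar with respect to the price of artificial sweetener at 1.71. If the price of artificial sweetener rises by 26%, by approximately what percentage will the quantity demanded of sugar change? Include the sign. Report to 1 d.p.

%ΔQ ≈ ε × %ΔP of artificial sweetener = 1.71 × (26%) = 44.5%.
Demand for sugar rises by about 44.5%.

44.5%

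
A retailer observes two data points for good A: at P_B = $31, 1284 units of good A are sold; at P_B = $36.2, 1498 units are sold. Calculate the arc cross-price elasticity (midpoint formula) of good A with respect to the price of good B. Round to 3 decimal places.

ΔQ_A = 1498 − 1284 = 214; ΔP_B = 36.2 − 31 = 5.2.
Midpoints: Q̄_A = 1391.0, P̄_B = 33.60.
ε = (ΔQ_A/Q̄_A)/(ΔP_B/P̄_B) = (214/1391.0)/(5.2/33.60) ≈ 0.994.

0.994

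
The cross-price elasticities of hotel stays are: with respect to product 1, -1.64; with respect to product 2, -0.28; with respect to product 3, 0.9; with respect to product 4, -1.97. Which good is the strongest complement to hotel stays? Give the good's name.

Complements have ε < 0. The most negative value is -1.97 (product 4).

product 4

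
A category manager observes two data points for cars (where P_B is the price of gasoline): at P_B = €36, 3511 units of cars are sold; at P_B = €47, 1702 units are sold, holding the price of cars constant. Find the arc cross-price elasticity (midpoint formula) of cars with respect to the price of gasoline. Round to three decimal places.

ΔQ_A = 1702 − 3511 = -1809; ΔP_B = 47 − 36 = 11.
Midpoints: Q̄_A = 2606.5, P̄_B = 41.50.
ε = (ΔQ_A/Q̄_A)/(ΔP_B/P̄_B) = (-1809/2606.5)/(11/41.50) ≈ -2.618.

-2.618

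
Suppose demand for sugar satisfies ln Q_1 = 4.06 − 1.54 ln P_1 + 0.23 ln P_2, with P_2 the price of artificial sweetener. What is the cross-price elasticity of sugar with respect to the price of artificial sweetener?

In a log-linear (constant-elasticity) demand function, the coefficient on ln P_2 is the cross-price elasticity.
ε = 0.23. Positive, so sugar and artificial sweetener are substitutes.

0.23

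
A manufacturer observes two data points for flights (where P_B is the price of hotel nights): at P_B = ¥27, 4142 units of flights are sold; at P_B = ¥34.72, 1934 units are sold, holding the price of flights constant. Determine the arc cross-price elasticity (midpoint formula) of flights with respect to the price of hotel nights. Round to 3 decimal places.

ΔQ_A = 1934 − 4142 = -2208; ΔP_B = 34.72 − 27 = 7.72.
Midpoints: Q̄_A = 3038.0, P̄_B = 30.86.
ε = (ΔQ_A/Q̄_A)/(ΔP_B/P̄_B) = (-2208/3038.0)/(7.72/30.86) ≈ -2.905.
ε < 0: flights and hotel nights are complements.

-2.905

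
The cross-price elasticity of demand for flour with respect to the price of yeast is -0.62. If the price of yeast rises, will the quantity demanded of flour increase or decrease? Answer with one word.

ε < 0 and the price of yeast rises, so the quantity of flour moves in the opposite direction: it decreases.

decrease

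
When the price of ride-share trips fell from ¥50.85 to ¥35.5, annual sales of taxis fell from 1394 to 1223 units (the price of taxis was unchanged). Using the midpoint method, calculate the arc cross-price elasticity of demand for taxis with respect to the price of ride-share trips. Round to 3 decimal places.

0.368

ΔQ_A = 1223 − 1394 = -171; ΔP_B = 35.5 − 50.85 = -15.35.
Midpoints: Q̄_A = 1308.5, P̄_B = 43.17.
ε = (ΔQ_A/Q̄_A)/(ΔP_B/P̄_B) = (-171/1308.5)/(-15.35/43.17) ≈ 0.368.
ε > 0: taxis and ride-share trips are substitutes.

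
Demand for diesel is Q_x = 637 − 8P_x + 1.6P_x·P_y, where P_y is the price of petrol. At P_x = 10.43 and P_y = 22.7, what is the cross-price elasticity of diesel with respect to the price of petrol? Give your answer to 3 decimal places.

At P_x = 10.43 and P_y = 22.7: Q_x = 932.378.
∂Q_x/∂P_y = 1.6P_x = 1.6(10.43) = 16.6880.
ε = (∂Q_x/∂P_y)(P_y/Q_x) = 16.6880 × (22.7/932.378) ≈ 0.406.

0.406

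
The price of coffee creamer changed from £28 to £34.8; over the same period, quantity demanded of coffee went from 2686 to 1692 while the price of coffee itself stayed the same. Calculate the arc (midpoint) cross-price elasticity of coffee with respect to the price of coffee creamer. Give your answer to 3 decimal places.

ΔQ_A = 1692 − 2686 = -994; ΔP_B = 34.8 − 28 = 6.8.
Midpoints: Q̄_A = 2189.0, P̄_B = 31.40.
ε = (ΔQ_A/Q̄_A)/(ΔP_B/P̄_B) = (-994/2189.0)/(6.8/31.40) ≈ -2.097.
ε < 0: coffee and coffee creamer are complements.

-2.097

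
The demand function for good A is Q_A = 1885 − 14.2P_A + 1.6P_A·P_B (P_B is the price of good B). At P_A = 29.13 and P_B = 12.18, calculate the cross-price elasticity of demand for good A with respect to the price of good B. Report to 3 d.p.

At P_A = 29.13 and P_B = 12.18: Q_A = 2039.039.
∂Q_A/∂P_B = 1.6P_A = 1.6(29.13) = 46.6080.
ε = (∂Q_A/∂P_B)(P_B/Q_A) = 46.6080 × (12.18/2039.039) ≈ 0.278.

0.278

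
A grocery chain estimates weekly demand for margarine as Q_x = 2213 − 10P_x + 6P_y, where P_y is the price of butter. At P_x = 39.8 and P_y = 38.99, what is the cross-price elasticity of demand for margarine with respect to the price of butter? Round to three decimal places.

0.114

At P_x = 39.8 and P_y = 38.99: Q_x = 2048.94.
∂Q_x/∂P_y = 6.
ε = (∂Q_x/∂P_y)(P_y/Q_x) = 6 × (38.99/2048.94) ≈ 0.114.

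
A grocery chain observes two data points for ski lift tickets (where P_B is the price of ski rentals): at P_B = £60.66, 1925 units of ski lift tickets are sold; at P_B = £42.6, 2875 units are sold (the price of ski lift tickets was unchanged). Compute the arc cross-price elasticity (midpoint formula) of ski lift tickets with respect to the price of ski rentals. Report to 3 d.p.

-1.132

ΔQ_A = 2875 − 1925 = 950; ΔP_B = 42.6 − 60.66 = -18.06.
Midpoints: Q̄_A = 2400.0, P̄_B = 51.63.
ε = (ΔQ_A/Q̄_A)/(ΔP_B/P̄_B) = (950/2400.0)/(-18.06/51.63) ≈ -1.132.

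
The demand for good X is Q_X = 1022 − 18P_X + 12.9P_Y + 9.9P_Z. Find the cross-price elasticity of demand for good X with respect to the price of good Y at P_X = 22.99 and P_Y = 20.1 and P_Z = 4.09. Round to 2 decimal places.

0.29

At P_X = 22.99 and P_Y = 20.1 and P_Z = 4.09: Q_X = 907.961.
∂Q_X/∂P_Y = 12.9.
ε = (∂Q_X/∂P_Y)(P_Y/Q_X) = 12.9 × (20.1/907.961) ≈ 0.29.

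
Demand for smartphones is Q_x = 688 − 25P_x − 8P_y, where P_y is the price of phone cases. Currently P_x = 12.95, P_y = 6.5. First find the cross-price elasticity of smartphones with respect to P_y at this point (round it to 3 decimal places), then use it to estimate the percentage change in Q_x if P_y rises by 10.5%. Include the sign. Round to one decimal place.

At P_x = 12.95, P_y = 6.5: Q_x = 312.25.
∂Q_x/∂P_y = -8.
ε = (∂Q_x/∂P_y)(P_y/Q_x) = -8.0000 × 6.5/312.25 ≈ -0.167.
%ΔQ_x ≈ ε × %ΔP_y = -0.167 × (10.5%) = -1.8%.

-1.8%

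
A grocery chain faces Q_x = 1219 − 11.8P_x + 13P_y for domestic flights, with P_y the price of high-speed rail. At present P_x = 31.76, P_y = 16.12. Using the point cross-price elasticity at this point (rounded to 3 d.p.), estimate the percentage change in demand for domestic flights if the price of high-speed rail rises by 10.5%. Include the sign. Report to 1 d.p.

At P_x = 31.76, P_y = 16.12: Q_x = 1053.792.
∂Q_x/∂P_y = 13.
ε = (∂Q_x/∂P_y)(P_y/Q_x) = 13.0000 × 16.12/1053.792 ≈ 0.199.
%ΔQ_x ≈ ε × %ΔP_y = 0.199 × (10.5%) = 2.1%.

2.1%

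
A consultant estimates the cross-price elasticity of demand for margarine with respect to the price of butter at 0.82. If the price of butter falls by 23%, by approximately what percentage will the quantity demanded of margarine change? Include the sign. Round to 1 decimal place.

-18.9%

%ΔQ ≈ ε × %ΔP of butter = 0.82 × (-23%) = -18.9%.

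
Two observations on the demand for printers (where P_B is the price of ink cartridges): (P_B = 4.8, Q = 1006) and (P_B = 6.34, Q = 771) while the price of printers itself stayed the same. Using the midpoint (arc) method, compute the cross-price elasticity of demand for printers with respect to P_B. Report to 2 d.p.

ΔQ_A = 771 − 1006 = -235; ΔP_B = 6.34 − 4.8 = 1.54.
Midpoints: Q̄_A = 888.5, P̄_B = 5.57.
ε = (ΔQ_A/Q̄_A)/(ΔP_B/P̄_B) = (-235/888.5)/(1.54/5.57) ≈ -0.96.
ε < 0: printers and ink cartridges are complements.

-0.96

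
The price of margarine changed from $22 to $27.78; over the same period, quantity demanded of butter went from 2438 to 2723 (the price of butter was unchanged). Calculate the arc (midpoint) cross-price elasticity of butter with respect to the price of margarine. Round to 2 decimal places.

ΔQ_A = 2723 − 2438 = 285; ΔP_B = 27.78 − 22 = 5.78.
Midpoints: Q̄_A = 2580.5, P̄_B = 24.89.
ε = (ΔQ_A/Q̄_A)/(ΔP_B/P̄_B) = (285/2580.5)/(5.78/24.89) ≈ 0.48.
ε > 0: butter and margarine are substitutes.

0.48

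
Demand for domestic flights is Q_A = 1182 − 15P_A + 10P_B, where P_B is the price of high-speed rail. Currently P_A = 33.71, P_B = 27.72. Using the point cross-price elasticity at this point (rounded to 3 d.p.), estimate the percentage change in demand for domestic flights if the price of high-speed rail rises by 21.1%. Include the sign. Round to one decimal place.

6.1%

At P_A = 33.71, P_B = 27.72: Q_A = 953.55.
∂Q_A/∂P_B = 10.
ε = (∂Q_A/∂P_B)(P_B/Q_A) = 10.0000 × 27.72/953.55 ≈ 0.291.
%ΔQ_A ≈ ε × %ΔP_B = 0.291 × (21.1%) = 6.1%.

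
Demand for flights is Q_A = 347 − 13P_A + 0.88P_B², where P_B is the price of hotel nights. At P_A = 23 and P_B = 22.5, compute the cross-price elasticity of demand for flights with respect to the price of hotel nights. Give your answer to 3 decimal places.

At P_A = 23 and P_B = 22.5: Q_A = 493.5.
∂Q_A/∂P_B = 1.76P_B = 1.76(22.5) = 39.6000.
ε = (∂Q_A/∂P_B)(P_B/Q_A) = 39.6000 × (22.5/493.5) ≈ 1.805.

1.805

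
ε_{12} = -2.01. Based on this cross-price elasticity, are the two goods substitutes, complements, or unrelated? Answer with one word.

ε = -2.01 < 0, so a higher price of good 2 lowers demand for good 1: complements.

complements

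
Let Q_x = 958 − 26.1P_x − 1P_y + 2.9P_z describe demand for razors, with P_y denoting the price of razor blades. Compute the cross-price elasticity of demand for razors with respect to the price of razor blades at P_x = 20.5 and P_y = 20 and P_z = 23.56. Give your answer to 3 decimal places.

-0.042

At P_x = 20.5 and P_y = 20 and P_z = 23.56: Q_x = 471.274.
∂Q_x/∂P_y = -1.
ε = (∂Q_x/∂P_y)(P_y/Q_x) = -1 × (20/471.274) ≈ -0.042.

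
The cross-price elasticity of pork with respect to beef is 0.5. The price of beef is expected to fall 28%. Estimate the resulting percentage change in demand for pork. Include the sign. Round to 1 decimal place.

-14.0%

%ΔQ ≈ ε × %ΔP of beef = 0.5 × (-28%) = -14.0%.
Demand for pork falls by about 14.0%.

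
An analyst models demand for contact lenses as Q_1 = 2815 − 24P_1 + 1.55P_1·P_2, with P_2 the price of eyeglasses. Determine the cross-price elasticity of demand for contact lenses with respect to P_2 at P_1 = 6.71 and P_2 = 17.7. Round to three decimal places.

0.065

At P_1 = 6.71 and P_2 = 17.7: Q_1 = 2838.049.
∂Q_1/∂P_2 = 1.55P_1 = 1.55(6.71) = 10.4005.
ε = (∂Q_1/∂P_2)(P_2/Q_1) = 10.4005 × (17.7/2838.049) ≈ 0.065.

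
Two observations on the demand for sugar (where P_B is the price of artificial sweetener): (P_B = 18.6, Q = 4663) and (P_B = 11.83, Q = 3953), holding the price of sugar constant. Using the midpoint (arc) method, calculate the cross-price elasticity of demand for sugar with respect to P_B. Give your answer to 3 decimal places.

ΔQ_A = 3953 − 4663 = -710; ΔP_B = 11.83 − 18.6 = -6.77.
Midpoints: Q̄_A = 4308.0, P̄_B = 15.21.
ε = (ΔQ_A/Q̄_A)/(ΔP_B/P̄_B) = (-710/4308.0)/(-6.77/15.21) ≈ 0.370.

0.370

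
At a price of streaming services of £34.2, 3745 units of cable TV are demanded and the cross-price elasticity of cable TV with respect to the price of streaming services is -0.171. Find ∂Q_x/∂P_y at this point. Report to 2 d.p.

-18.73

ε = (∂Q_x/∂P_y)·(P_y/Q_x) ⇒ ∂Q_x/∂P_y = ε·Q_x/P_y = -0.171 × 3745/34.2 ≈ -18.73.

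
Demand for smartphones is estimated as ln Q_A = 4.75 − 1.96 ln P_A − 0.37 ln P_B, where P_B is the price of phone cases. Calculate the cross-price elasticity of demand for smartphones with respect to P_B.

-0.37

In a log-linear (constant-elasticity) demand function, the coefficient on ln P_B is the cross-price elasticity.
ε = -0.37. Negative, so smartphones and phone cases are complements.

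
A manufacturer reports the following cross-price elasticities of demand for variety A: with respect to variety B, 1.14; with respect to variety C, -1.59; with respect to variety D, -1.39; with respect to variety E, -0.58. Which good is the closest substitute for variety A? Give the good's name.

Substitutes have ε > 0. Among the positive values, 1.14 (variety B) is largest.

variety B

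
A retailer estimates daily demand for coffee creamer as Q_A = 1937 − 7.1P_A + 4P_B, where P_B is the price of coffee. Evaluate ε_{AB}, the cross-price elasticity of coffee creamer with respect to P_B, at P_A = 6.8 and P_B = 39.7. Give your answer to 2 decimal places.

At P_A = 6.8 and P_B = 39.7: Q_A = 2047.52.
∂Q_A/∂P_B = 4.
ε = (∂Q_A/∂P_B)(P_B/Q_A) = 4 × (39.7/2047.52) ≈ 0.08.

0.08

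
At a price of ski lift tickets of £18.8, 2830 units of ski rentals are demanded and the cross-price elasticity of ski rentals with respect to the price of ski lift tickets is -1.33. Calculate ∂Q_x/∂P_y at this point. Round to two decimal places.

ε = (∂Q_x/∂P_y)·(P_y/Q_x) ⇒ ∂Q_x/∂P_y = ε·Q_x/P_y = -1.33 × 2830/18.8 ≈ -200.21.

-200.21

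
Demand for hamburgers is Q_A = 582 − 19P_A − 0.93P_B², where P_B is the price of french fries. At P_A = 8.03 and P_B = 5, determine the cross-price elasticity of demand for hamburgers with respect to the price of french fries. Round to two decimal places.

At P_A = 8.03 and P_B = 5: Q_A = 406.18.
∂Q_A/∂P_B = -1.86P_B = -1.86(5) = -9.3000.
ε = (∂Q_A/∂P_B)(P_B/Q_A) = -9.3000 × (5/406.18) ≈ -0.11.

-0.11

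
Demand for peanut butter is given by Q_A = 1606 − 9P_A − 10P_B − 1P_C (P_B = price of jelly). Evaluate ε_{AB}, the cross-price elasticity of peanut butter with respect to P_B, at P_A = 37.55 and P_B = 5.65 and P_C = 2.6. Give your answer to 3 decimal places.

At P_A = 37.55 and P_B = 5.65 and P_C = 2.6: Q_A = 1208.95.
∂Q_A/∂P_B = -10.
ε = (∂Q_A/∂P_B)(P_B/Q_A) = -10 × (5.65/1208.95) ≈ -0.047.

-0.047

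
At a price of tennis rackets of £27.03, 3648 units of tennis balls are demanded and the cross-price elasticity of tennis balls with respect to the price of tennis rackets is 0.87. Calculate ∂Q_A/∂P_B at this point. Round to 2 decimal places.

ε = (∂Q_A/∂P_B)·(P_B/Q_A) ⇒ ∂Q_A/∂P_B = ε·Q_A/P_B = 0.87 × 3648/27.03 ≈ 117.42.

117.42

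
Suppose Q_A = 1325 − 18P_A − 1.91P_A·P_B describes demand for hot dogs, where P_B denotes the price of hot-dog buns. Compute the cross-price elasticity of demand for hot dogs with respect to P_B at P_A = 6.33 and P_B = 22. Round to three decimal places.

At P_A = 6.33 and P_B = 22: Q_A = 945.073.
∂Q_A/∂P_B = -1.91P_A = -1.91(6.33) = -12.0903.
ε = (∂Q_A/∂P_B)(P_B/Q_A) = -12.0903 × (22/945.073) ≈ -0.281.

-0.281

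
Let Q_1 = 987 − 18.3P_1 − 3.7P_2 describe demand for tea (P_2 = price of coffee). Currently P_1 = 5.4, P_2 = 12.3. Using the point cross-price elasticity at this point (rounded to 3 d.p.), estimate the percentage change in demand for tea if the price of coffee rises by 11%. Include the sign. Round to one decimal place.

At P_1 = 5.4, P_2 = 12.3: Q_1 = 842.67.
∂Q_1/∂P_2 = -3.7.
ε = (∂Q_1/∂P_2)(P_2/Q_1) = -3.7000 × 12.3/842.67 ≈ -0.054.
%ΔQ_1 ≈ ε × %ΔP_2 = -0.054 × (11%) = -0.6%.

-0.6%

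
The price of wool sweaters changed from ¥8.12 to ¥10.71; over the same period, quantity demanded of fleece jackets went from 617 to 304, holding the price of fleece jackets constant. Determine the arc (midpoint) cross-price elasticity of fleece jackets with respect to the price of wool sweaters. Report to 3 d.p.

-2.471

ΔQ_A = 304 − 617 = -313; ΔP_B = 10.71 − 8.12 = 2.59.
Midpoints: Q̄_A = 460.5, P̄_B = 9.41.
ε = (ΔQ_A/Q̄_A)/(ΔP_B/P̄_B) = (-313/460.5)/(2.59/9.41) ≈ -2.471.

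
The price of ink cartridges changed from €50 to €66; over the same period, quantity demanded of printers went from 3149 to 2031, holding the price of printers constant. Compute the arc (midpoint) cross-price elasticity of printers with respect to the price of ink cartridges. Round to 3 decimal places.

ΔQ_A = 2031 − 3149 = -1118; ΔP_B = 66 − 50 = 16.
Midpoints: Q̄_A = 2590.0, P̄_B = 58.00.
ε = (ΔQ_A/Q̄_A)/(ΔP_B/P̄_B) = (-1118/2590.0)/(16/58.00) ≈ -1.565.
ε < 0: printers and ink cartridges are complements.

-1.565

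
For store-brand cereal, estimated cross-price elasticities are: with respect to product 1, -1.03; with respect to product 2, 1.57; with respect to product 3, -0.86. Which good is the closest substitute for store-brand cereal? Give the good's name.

Substitutes have ε > 0. Among the positive values, 1.57 (product 2) is largest.

product 2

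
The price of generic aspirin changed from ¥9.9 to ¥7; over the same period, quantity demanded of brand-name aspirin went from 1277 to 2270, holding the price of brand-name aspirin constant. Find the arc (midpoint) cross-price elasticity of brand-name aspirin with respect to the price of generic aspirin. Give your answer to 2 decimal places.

-1.63

ΔQ_A = 2270 − 1277 = 993; ΔP_B = 7 − 9.9 = -2.9.
Midpoints: Q̄_A = 1773.5, P̄_B = 8.45.
ε = (ΔQ_A/Q̄_A)/(ΔP_B/P̄_B) = (993/1773.5)/(-2.9/8.45) ≈ -1.63.
ε < 0: brand-name aspirin and generic aspirin are complements.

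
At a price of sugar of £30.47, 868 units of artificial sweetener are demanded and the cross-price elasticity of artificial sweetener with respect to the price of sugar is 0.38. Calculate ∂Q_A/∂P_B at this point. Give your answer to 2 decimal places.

10.83

ε = (∂Q_A/∂P_B)·(P_B/Q_A) ⇒ ∂Q_A/∂P_B = ε·Q_A/P_B = 0.38 × 868/30.47 ≈ 10.83.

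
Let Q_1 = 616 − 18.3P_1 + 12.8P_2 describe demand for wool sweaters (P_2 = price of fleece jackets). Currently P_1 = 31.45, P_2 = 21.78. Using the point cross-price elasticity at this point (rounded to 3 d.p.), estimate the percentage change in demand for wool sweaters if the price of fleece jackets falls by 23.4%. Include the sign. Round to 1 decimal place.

-20.4%

At P_1 = 31.45, P_2 = 21.78: Q_1 = 319.249.
∂Q_1/∂P_2 = 12.8.
ε = (∂Q_1/∂P_2)(P_2/Q_1) = 12.8000 × 21.78/319.249 ≈ 0.873.
%ΔQ_1 ≈ ε × %ΔP_2 = 0.873 × (-23.4%) = -20.4%.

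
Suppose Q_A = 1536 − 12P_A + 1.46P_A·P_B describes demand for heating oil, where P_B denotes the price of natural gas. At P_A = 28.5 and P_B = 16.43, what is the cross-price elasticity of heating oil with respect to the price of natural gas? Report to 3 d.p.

At P_A = 28.5 and P_B = 16.43: Q_A = 1877.652.
∂Q_A/∂P_B = 1.46P_A = 1.46(28.5) = 41.6100.
ε = (∂Q_A/∂P_B)(P_B/Q_A) = 41.6100 × (16.43/1877.652) ≈ 0.364.
ε > 0: substitutes.

0.364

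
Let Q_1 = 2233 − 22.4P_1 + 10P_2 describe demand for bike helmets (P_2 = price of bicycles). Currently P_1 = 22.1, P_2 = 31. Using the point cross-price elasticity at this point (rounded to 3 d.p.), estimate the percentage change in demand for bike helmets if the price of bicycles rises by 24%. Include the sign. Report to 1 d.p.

3.6%

At P_1 = 22.1, P_2 = 31: Q_1 = 2047.96.
∂Q_1/∂P_2 = 10.
ε = (∂Q_1/∂P_2)(P_2/Q_1) = 10.0000 × 31/2047.96 ≈ 0.151.
%ΔQ_1 ≈ ε × %ΔP_2 = 0.151 × (24%) = 3.6%.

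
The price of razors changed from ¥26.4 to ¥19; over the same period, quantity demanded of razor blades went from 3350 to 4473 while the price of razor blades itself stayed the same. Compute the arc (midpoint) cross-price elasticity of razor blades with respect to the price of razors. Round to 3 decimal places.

-0.881

ΔQ_A = 4473 − 3350 = 1123; ΔP_B = 19 − 26.4 = -7.4.
Midpoints: Q̄_A = 3911.5, P̄_B = 22.70.
ε = (ΔQ_A/Q̄_A)/(ΔP_B/P̄_B) = (1123/3911.5)/(-7.4/22.70) ≈ -0.881.
ε < 0: razor blades and razors are complements.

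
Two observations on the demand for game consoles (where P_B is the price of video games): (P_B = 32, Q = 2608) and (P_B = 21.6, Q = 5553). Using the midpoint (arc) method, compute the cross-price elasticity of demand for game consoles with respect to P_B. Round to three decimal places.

-1.860

ΔQ_A = 5553 − 2608 = 2945; ΔP_B = 21.6 − 32 = -10.4.
Midpoints: Q̄_A = 4080.5, P̄_B = 26.80.
ε = (ΔQ_A/Q̄_A)/(ΔP_B/P̄_B) = (2945/4080.5)/(-10.4/26.80) ≈ -1.860.
ε < 0: game consoles and video games are complements.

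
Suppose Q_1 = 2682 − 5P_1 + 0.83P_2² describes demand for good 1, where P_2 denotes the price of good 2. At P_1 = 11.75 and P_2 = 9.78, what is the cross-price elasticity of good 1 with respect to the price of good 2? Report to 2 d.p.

At P_1 = 11.75 and P_2 = 9.78: Q_1 = 2702.638.
∂Q_1/∂P_2 = 1.66P_2 = 1.66(9.78) = 16.2348.
ε = (∂Q_1/∂P_2)(P_2/Q_1) = 16.2348 × (9.78/2702.638) ≈ 0.06.
ε > 0: substitutes.

0.06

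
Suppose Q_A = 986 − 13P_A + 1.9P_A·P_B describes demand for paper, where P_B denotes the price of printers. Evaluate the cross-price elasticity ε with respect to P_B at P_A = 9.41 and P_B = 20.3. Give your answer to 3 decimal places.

0.296

At P_A = 9.41 and P_B = 20.3: Q_A = 1226.614.
∂Q_A/∂P_B = 1.9P_A = 1.9(9.41) = 17.8790.
ε = (∂Q_A/∂P_B)(P_B/Q_A) = 17.8790 × (20.3/1226.614) ≈ 0.296.
ε > 0: substitutes.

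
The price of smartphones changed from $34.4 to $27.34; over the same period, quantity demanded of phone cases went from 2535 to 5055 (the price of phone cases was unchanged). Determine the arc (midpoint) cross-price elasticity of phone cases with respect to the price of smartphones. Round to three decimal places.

-2.903

ΔQ_A = 5055 − 2535 = 2520; ΔP_B = 27.34 − 34.4 = -7.06.
Midpoints: Q̄_A = 3795.0, P̄_B = 30.87.
ε = (ΔQ_A/Q̄_A)/(ΔP_B/P̄_B) = (2520/3795.0)/(-7.06/30.87) ≈ -2.903.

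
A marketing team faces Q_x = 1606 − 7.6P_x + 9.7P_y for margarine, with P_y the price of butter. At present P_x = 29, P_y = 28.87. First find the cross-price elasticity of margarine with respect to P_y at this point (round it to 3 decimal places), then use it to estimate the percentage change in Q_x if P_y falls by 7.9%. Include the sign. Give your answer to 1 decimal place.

-1.3%

At P_x = 29, P_y = 28.87: Q_x = 1665.639.
∂Q_x/∂P_y = 9.7.
ε = (∂Q_x/∂P_y)(P_y/Q_x) = 9.7000 × 28.87/1665.639 ≈ 0.168.
%ΔQ_x ≈ ε × %ΔP_y = 0.168 × (-7.9%) = -1.3%.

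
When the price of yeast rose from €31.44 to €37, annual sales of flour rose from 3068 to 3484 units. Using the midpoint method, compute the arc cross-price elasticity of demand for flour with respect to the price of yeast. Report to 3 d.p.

ΔQ_A = 3484 − 3068 = 416; ΔP_B = 37 − 31.44 = 5.56.
Midpoints: Q̄_A = 3276.0, P̄_B = 34.22.
ε = (ΔQ_A/Q̄_A)/(ΔP_B/P̄_B) = (416/3276.0)/(5.56/34.22) ≈ 0.782.

0.782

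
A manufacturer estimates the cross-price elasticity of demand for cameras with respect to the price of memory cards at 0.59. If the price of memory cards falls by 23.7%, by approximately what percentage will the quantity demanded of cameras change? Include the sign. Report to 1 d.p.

-14.0%

%ΔQ ≈ ε × %ΔP of memory cards = 0.59 × (-23.7%) = -14.0%.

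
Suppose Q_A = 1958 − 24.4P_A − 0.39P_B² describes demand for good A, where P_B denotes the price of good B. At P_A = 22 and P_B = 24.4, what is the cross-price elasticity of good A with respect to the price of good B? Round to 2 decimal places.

At P_A = 22 and P_B = 24.4: Q_A = 1189.010.
∂Q_A/∂P_B = -0.78P_B = -0.78(24.4) = -19.0320.
ε = (∂Q_A/∂P_B)(P_B/Q_A) = -19.0320 × (24.4/1189.010) ≈ -0.39.
ε < 0: complements.

-0.39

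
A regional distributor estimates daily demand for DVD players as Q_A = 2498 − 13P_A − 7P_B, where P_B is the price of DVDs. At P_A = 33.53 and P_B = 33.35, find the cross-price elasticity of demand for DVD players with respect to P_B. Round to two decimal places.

-0.13

At P_A = 33.53 and P_B = 33.35: Q_A = 1828.66.
∂Q_A/∂P_B = -7.
ε = (∂Q_A/∂P_B)(P_B/Q_A) = -7 × (33.35/1828.66) ≈ -0.13.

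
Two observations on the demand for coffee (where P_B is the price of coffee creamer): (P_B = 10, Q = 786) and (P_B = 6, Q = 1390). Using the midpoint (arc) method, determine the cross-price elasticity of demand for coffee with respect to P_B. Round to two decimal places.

-1.11

ΔQ_A = 1390 − 786 = 604; ΔP_B = 6 − 10 = -4.
Midpoints: Q̄_A = 1088.0, P̄_B = 8.00.
ε = (ΔQ_A/Q̄_A)/(ΔP_B/P̄_B) = (604/1088.0)/(-4/8.00) ≈ -1.11.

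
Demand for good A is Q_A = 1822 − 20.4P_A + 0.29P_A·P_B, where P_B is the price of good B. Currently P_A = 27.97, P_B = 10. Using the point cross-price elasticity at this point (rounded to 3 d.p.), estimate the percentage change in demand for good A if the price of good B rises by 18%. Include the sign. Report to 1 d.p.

1.1%

At P_A = 27.97, P_B = 10: Q_A = 1332.525.
∂Q_A/∂P_B = 0.29P_A = 8.1113.
ε = (∂Q_A/∂P_B)(P_B/Q_A) = 8.1113 × 10/1332.525 ≈ 0.061.
%ΔQ_A ≈ ε × %ΔP_B = 0.061 × (18%) = 1.1%.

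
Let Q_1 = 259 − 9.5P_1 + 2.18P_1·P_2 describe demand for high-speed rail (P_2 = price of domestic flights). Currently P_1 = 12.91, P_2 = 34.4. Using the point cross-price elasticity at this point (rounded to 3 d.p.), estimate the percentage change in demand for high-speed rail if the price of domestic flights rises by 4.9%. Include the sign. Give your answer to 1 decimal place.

4.3%

At P_1 = 12.91, P_2 = 34.4: Q_1 = 1104.502.
∂Q_1/∂P_2 = 2.18P_1 = 28.1438.
ε = (∂Q_1/∂P_2)(P_2/Q_1) = 28.1438 × 34.4/1104.502 ≈ 0.877.
%ΔQ_1 ≈ ε × %ΔP_2 = 0.877 × (4.9%) = 4.3%.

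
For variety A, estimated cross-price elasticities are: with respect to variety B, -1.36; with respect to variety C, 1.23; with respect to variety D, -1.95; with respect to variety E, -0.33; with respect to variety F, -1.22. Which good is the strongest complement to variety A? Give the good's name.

variety D

Complements have ε < 0. The most negative value is -1.95 (variety D).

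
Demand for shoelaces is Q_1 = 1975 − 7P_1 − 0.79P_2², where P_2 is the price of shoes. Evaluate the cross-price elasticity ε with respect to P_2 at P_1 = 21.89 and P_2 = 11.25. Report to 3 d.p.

At P_1 = 21.89 and P_2 = 11.25: Q_1 = 1721.786.
∂Q_1/∂P_2 = -1.58P_2 = -1.58(11.25) = -17.7750.
ε = (∂Q_1/∂P_2)(P_2/Q_1) = -17.7750 × (11.25/1721.786) ≈ -0.116.
ε < 0: complements.

-0.116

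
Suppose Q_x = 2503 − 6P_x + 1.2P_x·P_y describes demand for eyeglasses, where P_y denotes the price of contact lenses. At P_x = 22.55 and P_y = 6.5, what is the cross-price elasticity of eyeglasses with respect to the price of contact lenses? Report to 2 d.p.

0.07

At P_x = 22.55 and P_y = 6.5: Q_x = 2543.59.
∂Q_x/∂P_y = 1.2P_x = 1.2(22.55) = 27.0600.
ε = (∂Q_x/∂P_y)(P_y/Q_x) = 27.0600 × (6.5/2543.59) ≈ 0.07.
ε > 0: substitutes.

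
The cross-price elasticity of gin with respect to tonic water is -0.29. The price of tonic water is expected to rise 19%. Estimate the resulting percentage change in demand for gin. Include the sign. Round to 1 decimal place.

-5.5%

%ΔQ ≈ ε × %ΔP of tonic water = -0.29 × (19%) = -5.5%.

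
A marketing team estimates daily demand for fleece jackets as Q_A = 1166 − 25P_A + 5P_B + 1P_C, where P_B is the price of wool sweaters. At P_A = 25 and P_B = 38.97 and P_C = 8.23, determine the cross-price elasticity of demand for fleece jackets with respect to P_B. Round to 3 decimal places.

0.262

At P_A = 25 and P_B = 38.97 and P_C = 8.23: Q_A = 744.08.
∂Q_A/∂P_B = 5.
ε = (∂Q_A/∂P_B)(P_B/Q_A) = 5 × (38.97/744.08) ≈ 0.262.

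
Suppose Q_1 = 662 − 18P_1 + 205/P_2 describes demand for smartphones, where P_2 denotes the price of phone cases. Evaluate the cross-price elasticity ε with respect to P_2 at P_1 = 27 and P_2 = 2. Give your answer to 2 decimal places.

-0.37

At P_1 = 27 and P_2 = 2: Q_1 = 278.5.
∂Q_1/∂P_2 = −205/P_2² = -51.2500.
ε = (∂Q_1/∂P_2)(P_2/Q_1) = -51.2500 × (2/278.5) ≈ -0.37.
ε < 0: complements.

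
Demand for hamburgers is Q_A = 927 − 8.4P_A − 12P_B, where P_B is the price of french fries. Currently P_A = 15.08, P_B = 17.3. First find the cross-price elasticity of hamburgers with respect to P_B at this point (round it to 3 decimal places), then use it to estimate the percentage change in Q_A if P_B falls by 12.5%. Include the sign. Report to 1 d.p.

4.4%

At P_A = 15.08, P_B = 17.3: Q_A = 592.728.
∂Q_A/∂P_B = -12.
ε = (∂Q_A/∂P_B)(P_B/Q_A) = -12.0000 × 17.3/592.728 ≈ -0.350.
%ΔQ_A ≈ ε × %ΔP_B = -0.350 × (-12.5%) = 4.4%.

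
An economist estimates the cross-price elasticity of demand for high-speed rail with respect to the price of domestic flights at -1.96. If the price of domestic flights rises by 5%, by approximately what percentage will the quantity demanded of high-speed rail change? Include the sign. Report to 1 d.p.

-9.8%

%ΔQ ≈ ε × %ΔP of domestic flights = -1.96 × (5%) = -9.8%.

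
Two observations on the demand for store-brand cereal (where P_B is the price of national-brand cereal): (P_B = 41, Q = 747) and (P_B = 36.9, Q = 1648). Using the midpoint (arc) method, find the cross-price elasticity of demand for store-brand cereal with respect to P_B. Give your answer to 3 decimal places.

ΔQ_A = 1648 − 747 = 901; ΔP_B = 36.9 − 41 = -4.1.
Midpoints: Q̄_A = 1197.5, P̄_B = 38.95.
ε = (ΔQ_A/Q̄_A)/(ΔP_B/P̄_B) = (901/1197.5)/(-4.1/38.95) ≈ -7.148.
ε < 0: store-brand cereal and national-brand cereal are complements.

-7.148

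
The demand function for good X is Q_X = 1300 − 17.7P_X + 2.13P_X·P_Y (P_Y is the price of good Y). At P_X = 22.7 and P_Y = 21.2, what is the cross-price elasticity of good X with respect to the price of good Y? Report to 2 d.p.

0.53

At P_X = 22.7 and P_Y = 21.2: Q_X = 1923.251.
∂Q_X/∂P_Y = 2.13P_X = 2.13(22.7) = 48.3510.
ε = (∂Q_X/∂P_Y)(P_Y/Q_X) = 48.3510 × (21.2/1923.251) ≈ 0.53.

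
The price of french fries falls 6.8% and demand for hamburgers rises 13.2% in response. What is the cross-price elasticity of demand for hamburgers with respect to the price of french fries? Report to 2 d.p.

-1.94

ε = (%ΔQ of hamburgers) / (%ΔP of french fries) = (13.2%) / (-6.8%) ≈ -1.94.
Negative cross-price elasticity: complements.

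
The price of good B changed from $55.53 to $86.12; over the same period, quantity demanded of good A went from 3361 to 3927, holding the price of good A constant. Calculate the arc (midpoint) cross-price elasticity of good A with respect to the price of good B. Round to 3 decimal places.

ΔQ_A = 3927 − 3361 = 566; ΔP_B = 86.12 − 55.53 = 30.59.
Midpoints: Q̄_A = 3644.0, P̄_B = 70.83.
ε = (ΔQ_A/Q̄_A)/(ΔP_B/P̄_B) = (566/3644.0)/(30.59/70.83) ≈ 0.360.

0.360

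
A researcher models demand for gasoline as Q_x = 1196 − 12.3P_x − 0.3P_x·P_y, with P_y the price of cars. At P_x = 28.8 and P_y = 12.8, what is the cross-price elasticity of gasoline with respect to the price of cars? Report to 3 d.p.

-0.151

At P_x = 28.8 and P_y = 12.8: Q_x = 731.168.
∂Q_x/∂P_y = -0.3P_x = -0.3(28.8) = -8.6400.
ε = (∂Q_x/∂P_y)(P_y/Q_x) = -8.6400 × (12.8/731.168) ≈ -0.151.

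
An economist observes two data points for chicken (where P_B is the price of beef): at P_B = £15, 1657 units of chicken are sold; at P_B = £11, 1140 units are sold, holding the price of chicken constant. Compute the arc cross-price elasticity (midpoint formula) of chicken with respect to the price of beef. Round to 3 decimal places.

ΔQ_A = 1140 − 1657 = -517; ΔP_B = 11 − 15 = -4.
Midpoints: Q̄_A = 1398.5, P̄_B = 13.00.
ε = (ΔQ_A/Q̄_A)/(ΔP_B/P̄_B) = (-517/1398.5)/(-4/13.00) ≈ 1.201.

1.201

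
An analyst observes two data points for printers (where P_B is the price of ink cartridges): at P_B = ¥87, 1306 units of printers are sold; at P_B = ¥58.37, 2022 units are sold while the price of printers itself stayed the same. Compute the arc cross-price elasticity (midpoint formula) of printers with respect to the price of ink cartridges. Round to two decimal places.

ΔQ_A = 2022 − 1306 = 716; ΔP_B = 58.37 − 87 = -28.63.
Midpoints: Q̄_A = 1664.0, P̄_B = 72.69.
ε = (ΔQ_A/Q̄_A)/(ΔP_B/P̄_B) = (716/1664.0)/(-28.63/72.69) ≈ -1.09.

-1.09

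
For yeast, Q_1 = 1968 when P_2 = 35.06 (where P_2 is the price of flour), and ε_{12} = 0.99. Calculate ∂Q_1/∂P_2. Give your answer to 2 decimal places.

ε = (∂Q_1/∂P_2)·(P_2/Q_1) ⇒ ∂Q_1/∂P_2 = ε·Q_1/P_2 = 0.99 × 1968/35.06 ≈ 55.57.

55.57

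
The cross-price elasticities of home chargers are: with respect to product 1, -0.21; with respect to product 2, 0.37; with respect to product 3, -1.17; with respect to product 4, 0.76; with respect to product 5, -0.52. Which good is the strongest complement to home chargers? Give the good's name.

product 3

Complements have ε < 0. The most negative value is -1.17 (product 3).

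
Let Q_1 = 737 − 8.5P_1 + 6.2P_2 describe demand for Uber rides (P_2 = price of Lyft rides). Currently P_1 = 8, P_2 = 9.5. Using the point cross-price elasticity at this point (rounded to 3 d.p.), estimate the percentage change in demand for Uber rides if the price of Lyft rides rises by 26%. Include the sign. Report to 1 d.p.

2.1%

At P_1 = 8, P_2 = 9.5: Q_1 = 727.9.
∂Q_1/∂P_2 = 6.2.
ε = (∂Q_1/∂P_2)(P_2/Q_1) = 6.2000 × 9.5/727.9 ≈ 0.081.
%ΔQ_1 ≈ ε × %ΔP_2 = 0.081 × (26%) = 2.1%.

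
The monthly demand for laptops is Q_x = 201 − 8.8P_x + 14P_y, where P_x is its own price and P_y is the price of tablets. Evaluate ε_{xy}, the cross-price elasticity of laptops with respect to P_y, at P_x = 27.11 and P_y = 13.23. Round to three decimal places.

At P_x = 27.11 and P_y = 13.23: Q_x = 147.652.
∂Q_x/∂P_y = 14.
ε = (∂Q_x/∂P_y)(P_y/Q_x) = 14 × (13.23/147.652) ≈ 1.254.

1.254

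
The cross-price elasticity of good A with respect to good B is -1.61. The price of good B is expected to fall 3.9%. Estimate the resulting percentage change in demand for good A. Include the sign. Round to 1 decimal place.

%ΔQ ≈ ε × %ΔP of good B = -1.61 × (-3.9%) = 6.3%.

6.3%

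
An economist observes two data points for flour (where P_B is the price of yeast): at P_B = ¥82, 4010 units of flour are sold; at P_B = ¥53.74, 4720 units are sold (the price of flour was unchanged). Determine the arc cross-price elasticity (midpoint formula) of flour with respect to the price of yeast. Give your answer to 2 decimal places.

-0.39

ΔQ_A = 4720 − 4010 = 710; ΔP_B = 53.74 − 82 = -28.26.
Midpoints: Q̄_A = 4365.0, P̄_B = 67.87.
ε = (ΔQ_A/Q̄_A)/(ΔP_B/P̄_B) = (710/4365.0)/(-28.26/67.87) ≈ -0.39.
ε < 0: flour and yeast are complements.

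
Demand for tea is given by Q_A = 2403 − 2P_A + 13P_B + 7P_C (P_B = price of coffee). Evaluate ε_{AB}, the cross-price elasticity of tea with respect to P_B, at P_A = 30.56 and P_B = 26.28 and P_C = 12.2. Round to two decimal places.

0.12

At P_A = 30.56 and P_B = 26.28 and P_C = 12.2: Q_A = 2768.92.
∂Q_A/∂P_B = 13.
ε = (∂Q_A/∂P_B)(P_B/Q_A) = 13 × (26.28/2768.92) ≈ 0.12.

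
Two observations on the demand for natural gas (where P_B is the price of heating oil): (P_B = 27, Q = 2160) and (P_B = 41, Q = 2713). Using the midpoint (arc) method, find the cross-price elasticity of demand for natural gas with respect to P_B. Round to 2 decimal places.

ΔQ_A = 2713 − 2160 = 553; ΔP_B = 41 − 27 = 14.
Midpoints: Q̄_A = 2436.5, P̄_B = 34.00.
ε = (ΔQ_A/Q̄_A)/(ΔP_B/P̄_B) = (553/2436.5)/(14/34.00) ≈ 0.55.

0.55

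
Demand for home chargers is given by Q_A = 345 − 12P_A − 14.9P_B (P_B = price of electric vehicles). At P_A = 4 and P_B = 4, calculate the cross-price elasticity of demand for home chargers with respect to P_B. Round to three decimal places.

At P_A = 4 and P_B = 4: Q_A = 237.4.
∂Q_A/∂P_B = -14.9.
ε = (∂Q_A/∂P_B)(P_B/Q_A) = -14.9 × (4/237.4) ≈ -0.251.
Since ε < 0, home chargers and electric vehicles are complements.

-0.251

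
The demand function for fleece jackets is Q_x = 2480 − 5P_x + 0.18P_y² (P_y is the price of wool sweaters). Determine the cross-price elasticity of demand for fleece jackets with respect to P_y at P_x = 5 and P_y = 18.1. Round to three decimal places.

At P_x = 5 and P_y = 18.1: Q_x = 2513.970.
∂Q_x/∂P_y = 0.36P_y = 0.36(18.1) = 6.5160.
ε = (∂Q_x/∂P_y)(P_y/Q_x) = 6.5160 × (18.1/2513.970) ≈ 0.047.
ε > 0: substitutes.

0.047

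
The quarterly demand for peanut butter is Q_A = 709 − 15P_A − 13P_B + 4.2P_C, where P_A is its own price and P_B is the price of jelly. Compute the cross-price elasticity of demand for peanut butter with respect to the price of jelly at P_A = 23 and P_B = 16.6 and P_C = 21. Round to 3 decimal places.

-0.913

At P_A = 23 and P_B = 16.6 and P_C = 21: Q_A = 236.4.
∂Q_A/∂P_B = -13.
ε = (∂Q_A/∂P_B)(P_B/Q_A) = -13 × (16.6/236.4) ≈ -0.913.
Since ε < 0, peanut butter and jelly are complements.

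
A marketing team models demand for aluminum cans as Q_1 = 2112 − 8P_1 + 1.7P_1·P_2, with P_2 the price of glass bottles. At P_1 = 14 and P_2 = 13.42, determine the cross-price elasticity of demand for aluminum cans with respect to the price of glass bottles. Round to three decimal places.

At P_1 = 14 and P_2 = 13.42: Q_1 = 2319.396.
∂Q_1/∂P_2 = 1.7P_1 = 1.7(14) = 23.8000.
ε = (∂Q_1/∂P_2)(P_2/Q_1) = 23.8000 × (13.42/2319.396) ≈ 0.138.

0.138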